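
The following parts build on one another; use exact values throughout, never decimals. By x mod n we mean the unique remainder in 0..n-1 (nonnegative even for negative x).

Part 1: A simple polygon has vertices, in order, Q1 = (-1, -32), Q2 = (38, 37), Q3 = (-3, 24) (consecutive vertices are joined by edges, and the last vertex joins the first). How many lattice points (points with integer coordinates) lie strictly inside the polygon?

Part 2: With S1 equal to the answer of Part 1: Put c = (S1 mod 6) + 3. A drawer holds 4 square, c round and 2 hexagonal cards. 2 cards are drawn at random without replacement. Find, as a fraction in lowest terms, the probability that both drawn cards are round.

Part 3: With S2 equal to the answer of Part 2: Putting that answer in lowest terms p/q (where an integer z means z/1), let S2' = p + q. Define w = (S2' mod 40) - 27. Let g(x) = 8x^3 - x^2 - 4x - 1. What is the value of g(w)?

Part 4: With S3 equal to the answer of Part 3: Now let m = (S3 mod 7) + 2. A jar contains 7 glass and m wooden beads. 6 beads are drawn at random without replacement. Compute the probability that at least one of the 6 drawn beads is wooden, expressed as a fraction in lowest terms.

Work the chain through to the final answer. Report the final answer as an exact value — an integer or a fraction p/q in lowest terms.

131/132

Part 1: cross terms: (-1*37 - 38*-32)=1179, (38*24 - -3*37)=1023, (-3*-32 - -1*24)=120; twice the area = |2322| = 2322; area = 1161; boundary points = 3 + 1 + 2 = 6; strictly interior points = area - boundary/2 + 1 = 1159; answer 1159
Part 2: S1 = 1159; c = 4; total draws C(10,2) = 45; favorable C(4,2) = 6; P = 2/15; answer 2/15
Part 3: S2 = 2/15; threaded value p + q = 17; w = -10; 8*(-10)^3 - 1*(-10)^2 - 4*(-10)^1 - 1 = (-8000) + (-100) + (40) + (-1) = -8061; answer -8061
Part 4: S3 = -8061; m = 5; total draws C(12,6) = 924; complement C(7,6) = 7; favorable 924 - 7 = 917; P = 131/132; answer 131/132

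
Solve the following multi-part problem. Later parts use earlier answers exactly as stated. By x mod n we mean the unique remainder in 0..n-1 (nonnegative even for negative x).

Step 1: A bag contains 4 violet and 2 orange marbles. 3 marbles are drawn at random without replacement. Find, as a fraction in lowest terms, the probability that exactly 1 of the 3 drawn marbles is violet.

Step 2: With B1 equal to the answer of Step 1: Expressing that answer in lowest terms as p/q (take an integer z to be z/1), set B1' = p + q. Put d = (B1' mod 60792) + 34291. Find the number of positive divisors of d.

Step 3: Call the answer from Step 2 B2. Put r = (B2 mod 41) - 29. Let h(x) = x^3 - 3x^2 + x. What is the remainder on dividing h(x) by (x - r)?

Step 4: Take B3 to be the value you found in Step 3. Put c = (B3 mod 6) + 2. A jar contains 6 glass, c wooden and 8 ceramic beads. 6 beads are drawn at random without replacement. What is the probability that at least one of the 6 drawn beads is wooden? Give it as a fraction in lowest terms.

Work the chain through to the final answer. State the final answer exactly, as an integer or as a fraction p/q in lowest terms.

1149/1292

Step 1: total draws C(6,3) = 20; favorable C(4,1)*C(2,2) = 4; P = 1/5; answer 1/5
Step 2: B1 = 1/5; threaded value p + q = 6; d = 34297; 34297 is prime, so its only divisors are 1 and 34297; count = 2; answer 2
Step 3: B2 = 2; r = -27; remainder = value at the root: 1*(-27)^3 - 3*(-27)^2 + 1*(-27)^1 = (-19683) + (-2187) + (-27) = -21897; answer -21897
Step 4: B3 = -21897; c = 5; total draws C(19,6) = 27132; complement C(14,6) = 3003; favorable 27132 - 3003 = 24129; P = 1149/1292; answer 1149/1292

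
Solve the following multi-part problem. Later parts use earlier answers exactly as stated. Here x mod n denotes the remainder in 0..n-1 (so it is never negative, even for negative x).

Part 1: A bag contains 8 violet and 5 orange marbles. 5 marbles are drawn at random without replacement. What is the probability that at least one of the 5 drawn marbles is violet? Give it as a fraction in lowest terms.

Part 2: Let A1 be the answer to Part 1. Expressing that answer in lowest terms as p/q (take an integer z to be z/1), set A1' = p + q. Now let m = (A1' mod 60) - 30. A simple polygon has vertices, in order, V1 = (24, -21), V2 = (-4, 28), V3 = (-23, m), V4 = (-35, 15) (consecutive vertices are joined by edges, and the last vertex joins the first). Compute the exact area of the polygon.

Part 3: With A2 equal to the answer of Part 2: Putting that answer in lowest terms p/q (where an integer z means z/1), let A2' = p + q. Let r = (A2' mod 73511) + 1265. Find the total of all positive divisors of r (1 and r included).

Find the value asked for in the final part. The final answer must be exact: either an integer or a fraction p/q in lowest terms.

4866

Part 1: total draws C(13,5) = 1287; complement C(5,5) = 1; favorable 1287 - 1 = 1286; P = 1286/1287; answer 1286/1287
Part 2: A1 = 1286/1287; threaded value p + q = 2573; m = 23; cross terms: (24*28 - -4*-21)=588, (-4*23 - -23*28)=552, (-23*15 - -35*23)=460, (-35*-21 - 24*15)=375; twice the area = |1975| = 1975; area = 1975/2; answer 1975/2
Part 3: A2 = 1975/2; threaded value p + q = 1977; r = 3242; 3242 = 2 * 1621; sigma = (1 + 2) * (1 + 1621) = 3 * 1622 = 4866; answer 4866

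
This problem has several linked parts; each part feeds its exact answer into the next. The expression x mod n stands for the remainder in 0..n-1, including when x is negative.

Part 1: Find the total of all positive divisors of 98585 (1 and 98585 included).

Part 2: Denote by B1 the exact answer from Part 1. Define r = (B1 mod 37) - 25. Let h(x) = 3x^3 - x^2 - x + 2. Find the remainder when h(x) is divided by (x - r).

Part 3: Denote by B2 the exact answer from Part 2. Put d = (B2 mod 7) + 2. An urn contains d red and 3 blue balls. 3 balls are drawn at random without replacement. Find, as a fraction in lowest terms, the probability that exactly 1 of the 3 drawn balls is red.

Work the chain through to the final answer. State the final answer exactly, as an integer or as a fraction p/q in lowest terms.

15/56

Part 1: 98585 = 5 * 19717; sigma = (1 + 5) * (1 + 19717) = 6 * 19718 = 118308; answer 118308
Part 2: B1 = 118308; r = -6; remainder = value at the root: 3*(-6)^3 - 1*(-6)^2 - 1*(-6)^1 + 2 = (-648) + (-36) + (6) + (2) = -676; answer -676
Part 3: B2 = -676; d = 5; total draws C(8,3) = 56; favorable C(5,1)*C(3,2) = 15; P = 15/56; answer 15/56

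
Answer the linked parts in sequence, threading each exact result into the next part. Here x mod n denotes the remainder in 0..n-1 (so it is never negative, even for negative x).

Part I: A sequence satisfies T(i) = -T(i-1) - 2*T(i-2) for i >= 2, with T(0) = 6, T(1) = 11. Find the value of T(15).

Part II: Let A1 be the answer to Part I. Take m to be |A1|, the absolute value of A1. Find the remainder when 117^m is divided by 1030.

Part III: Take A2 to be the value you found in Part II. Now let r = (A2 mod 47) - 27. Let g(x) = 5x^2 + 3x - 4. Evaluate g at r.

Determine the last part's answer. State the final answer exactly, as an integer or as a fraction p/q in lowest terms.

Part I: T(2) = -1*(11) - 2*(6) = -23; iterating: T(2)=-23, T(3)=1, T(4)=45, T(5)=-47, T(6)=-43, T(7)=137, T(8)=-51, T(9)=-223, T(10)=325, T(11)=121, T(12)=-771, T(13)=529, T(14)=1013, T(15)=-2071; answer -2071
Part II: A1 = -2071; m = 2071; squarings mod 1030: 117^1=117, 117^2=299, 117^4=821, 117^8=421, 117^16=81, 117^32=381, 117^64=961, 117^128=641, 117^256=941, 117^512=711, 117^1024=821, 117^2048=421; 117^2071 = 117^1 * 117^2 * 117^4 * 117^16 * 117^2048 = 373 (mod 1030); answer 373
Part III: A2 = 373; r = 17; 5*(17)^2 + 3*(17)^1 - 4 = (1445) + (51) + (-4) = 1492; answer 1492

1492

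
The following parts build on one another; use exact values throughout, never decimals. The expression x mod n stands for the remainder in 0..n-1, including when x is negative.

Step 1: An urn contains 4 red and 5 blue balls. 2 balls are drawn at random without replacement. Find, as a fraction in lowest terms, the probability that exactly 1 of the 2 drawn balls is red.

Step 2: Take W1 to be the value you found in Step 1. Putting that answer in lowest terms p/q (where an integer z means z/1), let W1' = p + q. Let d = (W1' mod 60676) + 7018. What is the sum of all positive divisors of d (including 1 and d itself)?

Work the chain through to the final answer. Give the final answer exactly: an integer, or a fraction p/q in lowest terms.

Step 1: total draws C(9,2) = 36; favorable C(4,1)*C(5,1) = 20; P = 5/9; answer 5/9
Step 2: W1 = 5/9; threaded value p + q = 14; d = 7032; 7032 = 2^3 * 3 * 293; sigma = (1 + 2 + 4 + 8) * (1 + 3) * (1 + 293) = 15 * 4 * 294 = 17640; answer 17640

17640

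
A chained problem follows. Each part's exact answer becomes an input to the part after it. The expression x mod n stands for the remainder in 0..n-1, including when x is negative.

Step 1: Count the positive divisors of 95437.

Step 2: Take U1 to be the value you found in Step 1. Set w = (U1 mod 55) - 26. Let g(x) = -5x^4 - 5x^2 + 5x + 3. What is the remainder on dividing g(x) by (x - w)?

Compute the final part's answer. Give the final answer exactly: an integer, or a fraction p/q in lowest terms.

Step 1: 95437 = 19 * 5023; number of divisors = (1+1) * (1+1) = 4; answer 4
Step 2: U1 = 4; w = -22; remainder = value at the root: -5*(-22)^4 - 5*(-22)^2 + 5*(-22)^1 + 3 = (-1171280) + (-2420) + (-110) + (3) = -1173807; answer -1173807

-1173807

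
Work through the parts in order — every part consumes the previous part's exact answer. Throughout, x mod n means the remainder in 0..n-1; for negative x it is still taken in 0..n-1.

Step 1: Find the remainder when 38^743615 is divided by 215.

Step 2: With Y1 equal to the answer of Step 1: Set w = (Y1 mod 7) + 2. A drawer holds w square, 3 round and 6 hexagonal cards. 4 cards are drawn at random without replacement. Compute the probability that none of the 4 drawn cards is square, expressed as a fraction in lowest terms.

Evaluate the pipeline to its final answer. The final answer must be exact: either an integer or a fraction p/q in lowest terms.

14/55

Step 1: squarings mod 215: 38^1=38, 38^2=154, 38^4=66, 38^8=56, 38^16=126, 38^32=181, 38^64=81, 38^128=111, 38^256=66, 38^512=56, 38^1024=126, 38^2048=181, 38^4096=81, 38^8192=111, 38^16384=66, 38^32768=56, 38^65536=126, 38^131072=181, 38^262144=81, 38^524288=111; 38^743615 = 38^1 * 38^2 * 38^4 * 38^8 * 38^16 * 38^32 * 38^128 * 38^2048 * 38^4096 * 38^16384 * 38^65536 * 38^131072 * 38^524288 = 57 (mod 215); answer 57
Step 2: Y1 = 57; w = 3; total draws C(12,4) = 495; favorable C(9,4) = 126; P = 14/55; answer 14/55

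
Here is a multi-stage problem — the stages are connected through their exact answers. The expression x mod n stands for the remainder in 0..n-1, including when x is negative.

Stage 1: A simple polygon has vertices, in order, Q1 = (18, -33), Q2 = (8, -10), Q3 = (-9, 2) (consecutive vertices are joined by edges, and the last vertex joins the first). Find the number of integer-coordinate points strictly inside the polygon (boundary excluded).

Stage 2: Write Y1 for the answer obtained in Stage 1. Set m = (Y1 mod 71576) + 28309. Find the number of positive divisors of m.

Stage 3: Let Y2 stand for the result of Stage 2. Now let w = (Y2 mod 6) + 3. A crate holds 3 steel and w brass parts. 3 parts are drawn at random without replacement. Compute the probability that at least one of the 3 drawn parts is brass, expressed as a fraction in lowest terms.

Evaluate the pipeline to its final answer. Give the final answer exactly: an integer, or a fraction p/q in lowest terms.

Stage 1: cross terms: (18*-10 - 8*-33)=84, (8*2 - -9*-10)=-74, (-9*-33 - 18*2)=261; twice the area = |271| = 271; area = 271/2; boundary points = 1 + 1 + 1 = 3; strictly interior points = area - boundary/2 + 1 = 135; answer 135
Stage 2: Y1 = 135; m = 28444; 28444 = 2^2 * 13 * 547; number of divisors = (2+1) * (1+1) * (1+1) = 12; answer 12
Stage 3: Y2 = 12; w = 3; total draws C(6,3) = 20; complement C(3,3) = 1; favorable 20 - 1 = 19; P = 19/20; answer 19/20

19/20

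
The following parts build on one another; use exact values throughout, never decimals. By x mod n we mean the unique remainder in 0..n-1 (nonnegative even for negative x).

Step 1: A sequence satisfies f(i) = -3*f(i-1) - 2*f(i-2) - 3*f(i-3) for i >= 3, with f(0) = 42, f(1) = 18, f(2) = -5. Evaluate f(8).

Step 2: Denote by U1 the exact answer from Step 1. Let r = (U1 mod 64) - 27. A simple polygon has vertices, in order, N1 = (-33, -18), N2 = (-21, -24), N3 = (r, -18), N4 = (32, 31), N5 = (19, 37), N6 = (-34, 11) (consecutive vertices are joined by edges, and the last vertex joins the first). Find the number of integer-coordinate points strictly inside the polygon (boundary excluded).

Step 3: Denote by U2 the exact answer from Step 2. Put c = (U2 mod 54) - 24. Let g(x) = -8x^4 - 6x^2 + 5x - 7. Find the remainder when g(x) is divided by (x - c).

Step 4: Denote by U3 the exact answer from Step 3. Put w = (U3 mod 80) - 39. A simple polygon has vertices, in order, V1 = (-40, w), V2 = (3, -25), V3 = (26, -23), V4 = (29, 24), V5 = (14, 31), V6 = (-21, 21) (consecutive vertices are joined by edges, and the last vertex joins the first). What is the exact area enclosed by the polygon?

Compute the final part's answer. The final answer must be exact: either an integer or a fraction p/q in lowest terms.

Step 1: f(3) = -3*(-5) - 2*(18) - 3*(42) = -147; iterating: f(3)=-147, f(4)=397, f(5)=-882, f(6)=2293, f(7)=-6306, f(8)=16978; answer 16978
Step 2: U1 = 16978; r = -9; cross terms: (-33*-24 - -21*-18)=414, (-21*-18 - -9*-24)=162, (-9*31 - 32*-18)=297, (32*37 - 19*31)=595, (19*11 - -34*37)=1467, (-34*-18 - -33*11)=975; twice the area = |3910| = 3910; area = 1955; boundary points = 6 + 6 + 1 + 1 + 1 + 1 = 16; strictly interior points = area - boundary/2 + 1 = 1948; answer 1948
Step 3: U2 = 1948; c = -20; remainder = value at the root: -8*(-20)^4 - 6*(-20)^2 + 5*(-20)^1 - 7 = (-1280000) + (-2400) + (-100) + (-7) = -1282507; answer -1282507
Step 4: U3 = -1282507; w = 14; cross terms: (-40*-25 - 3*14)=958, (3*-23 - 26*-25)=581, (26*24 - 29*-23)=1291, (29*31 - 14*24)=563, (14*21 - -21*31)=945, (-21*14 - -40*21)=546; twice the area = |4884| = 4884; area = 2442; answer 2442

2442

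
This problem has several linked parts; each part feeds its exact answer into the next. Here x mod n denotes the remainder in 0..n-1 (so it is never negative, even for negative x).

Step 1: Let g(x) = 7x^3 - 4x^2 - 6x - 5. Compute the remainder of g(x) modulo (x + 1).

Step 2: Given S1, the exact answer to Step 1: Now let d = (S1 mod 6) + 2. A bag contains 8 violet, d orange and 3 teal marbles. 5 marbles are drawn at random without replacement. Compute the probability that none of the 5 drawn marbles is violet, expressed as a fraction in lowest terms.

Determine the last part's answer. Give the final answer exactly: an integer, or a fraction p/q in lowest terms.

1/143

Step 1: remainder = value at the root: 7*(-1)^3 - 4*(-1)^2 - 6*(-1)^1 - 5 = (-7) + (-4) + (6) + (-5) = -10; answer -10
Step 2: S1 = -10; d = 4; total draws C(15,5) = 3003; favorable C(7,5) = 21; P = 1/143; answer 1/143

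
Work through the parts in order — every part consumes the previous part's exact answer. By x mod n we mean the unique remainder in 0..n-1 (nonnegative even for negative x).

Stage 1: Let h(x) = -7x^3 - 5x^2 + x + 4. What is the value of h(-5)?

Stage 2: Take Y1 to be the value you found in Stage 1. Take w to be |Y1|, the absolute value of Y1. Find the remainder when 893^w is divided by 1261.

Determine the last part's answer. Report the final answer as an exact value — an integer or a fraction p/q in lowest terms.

757

Stage 1: -7*(-5)^3 - 5*(-5)^2 + 1*(-5)^1 + 4 = (875) + (-125) + (-5) + (4) = 749; answer 749
Stage 2: Y1 = 749; w = 749; squarings mod 1261: 893^1=893, 893^2=497, 893^4=1114, 893^8=172, 893^16=581, 893^32=874, 893^64=971, 893^128=874, 893^256=971, 893^512=874; 893^749 = 893^1 * 893^4 * 893^8 * 893^32 * 893^64 * 893^128 * 893^512 = 757 (mod 1261); answer 757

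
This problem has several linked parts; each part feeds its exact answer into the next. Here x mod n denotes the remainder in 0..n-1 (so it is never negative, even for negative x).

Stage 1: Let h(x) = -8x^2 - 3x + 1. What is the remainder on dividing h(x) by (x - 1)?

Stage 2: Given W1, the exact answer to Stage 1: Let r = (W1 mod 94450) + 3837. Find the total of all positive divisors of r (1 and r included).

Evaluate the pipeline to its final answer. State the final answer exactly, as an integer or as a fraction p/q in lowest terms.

Stage 1: remainder = value at the root: -8*(1)^2 - 3*(1)^1 + 1 = (-8) + (-3) + (1) = -10; answer -10
Stage 2: W1 = -10; r = 98277; 98277 = 3 * 17 * 41 * 47; sigma = (1 + 3) * (1 + 17) * (1 + 41) * (1 + 47) = 4 * 18 * 42 * 48 = 145152; answer 145152

145152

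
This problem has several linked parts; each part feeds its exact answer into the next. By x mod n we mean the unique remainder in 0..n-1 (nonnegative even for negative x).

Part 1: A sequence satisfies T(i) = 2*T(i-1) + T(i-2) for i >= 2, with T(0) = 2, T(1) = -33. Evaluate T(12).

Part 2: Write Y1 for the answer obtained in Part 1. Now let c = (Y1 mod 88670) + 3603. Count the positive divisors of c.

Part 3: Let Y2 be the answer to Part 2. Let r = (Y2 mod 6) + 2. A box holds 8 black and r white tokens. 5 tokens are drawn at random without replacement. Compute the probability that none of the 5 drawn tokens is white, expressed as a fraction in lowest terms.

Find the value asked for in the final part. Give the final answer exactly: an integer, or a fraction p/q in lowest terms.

2/9

Part 1: T(2) = 2*(-33) + 1*(2) = -64; iterating: T(2)=-64, T(3)=-161, T(4)=-386, T(5)=-933, T(6)=-2252, T(7)=-5437, T(8)=-13126, T(9)=-31689, T(10)=-76504, T(11)=-184697, T(12)=-445898; answer -445898
Part 2: Y1 = -445898; c = 89725; 89725 = 5^2 * 37 * 97; number of divisors = (2+1) * (1+1) * (1+1) = 12; answer 12
Part 3: Y2 = 12; r = 2; total draws C(10,5) = 252; favorable C(8,5) = 56; P = 2/9; answer 2/9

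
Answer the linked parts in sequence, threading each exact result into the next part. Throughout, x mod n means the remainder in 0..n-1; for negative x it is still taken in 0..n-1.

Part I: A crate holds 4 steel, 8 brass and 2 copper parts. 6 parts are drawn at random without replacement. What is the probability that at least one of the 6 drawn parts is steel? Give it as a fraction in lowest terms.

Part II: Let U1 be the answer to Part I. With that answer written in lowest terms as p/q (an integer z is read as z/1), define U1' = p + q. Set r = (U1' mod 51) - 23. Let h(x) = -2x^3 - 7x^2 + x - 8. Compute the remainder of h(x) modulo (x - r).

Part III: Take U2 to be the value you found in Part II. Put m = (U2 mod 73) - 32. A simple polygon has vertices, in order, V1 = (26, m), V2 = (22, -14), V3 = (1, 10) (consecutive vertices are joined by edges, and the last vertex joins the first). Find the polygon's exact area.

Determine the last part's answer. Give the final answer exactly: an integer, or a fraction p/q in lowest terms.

Part I: total draws C(14,6) = 3003; complement C(10,6) = 210; favorable 3003 - 210 = 2793; P = 133/143; answer 133/143
Part II: U1 = 133/143; threaded value p + q = 276; r = -2; remainder = value at the root: -2*(-2)^3 - 7*(-2)^2 + 1*(-2)^1 - 8 = (16) + (-28) + (-2) + (-8) = -22; answer -22
Part III: U2 = -22; m = 19; cross terms: (26*-14 - 22*19)=-782, (22*10 - 1*-14)=234, (1*19 - 26*10)=-241; twice the area = |-789| = 789; area = 789/2; answer 789/2

789/2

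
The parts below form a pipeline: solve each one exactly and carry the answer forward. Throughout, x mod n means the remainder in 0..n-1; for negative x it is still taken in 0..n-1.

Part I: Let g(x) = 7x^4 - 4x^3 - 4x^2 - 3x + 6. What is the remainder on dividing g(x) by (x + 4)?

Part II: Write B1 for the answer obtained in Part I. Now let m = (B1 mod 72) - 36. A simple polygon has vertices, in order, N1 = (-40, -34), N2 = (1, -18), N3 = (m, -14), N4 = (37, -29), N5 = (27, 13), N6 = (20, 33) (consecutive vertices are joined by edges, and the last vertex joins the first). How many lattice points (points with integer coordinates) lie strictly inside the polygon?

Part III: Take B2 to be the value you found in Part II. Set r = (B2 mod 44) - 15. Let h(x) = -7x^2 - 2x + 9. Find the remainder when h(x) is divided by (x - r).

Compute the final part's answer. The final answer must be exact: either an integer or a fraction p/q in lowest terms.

-540

Part I: remainder = value at the root: 7*(-4)^4 - 4*(-4)^3 - 4*(-4)^2 - 3*(-4)^1 + 6 = (1792) + (256) + (-64) + (12) + (6) = 2002; answer 2002
Part II: B1 = 2002; m = 22; cross terms: (-40*-18 - 1*-34)=754, (1*-14 - 22*-18)=382, (22*-29 - 37*-14)=-120, (37*13 - 27*-29)=1264, (27*33 - 20*13)=631, (20*-34 - -40*33)=640; twice the area = |3551| = 3551; area = 3551/2; boundary points = 1 + 1 + 15 + 2 + 1 + 1 = 21; strictly interior points = area - boundary/2 + 1 = 1766; answer 1766
Part III: B2 = 1766; r = -9; remainder = value at the root: -7*(-9)^2 - 2*(-9)^1 + 9 = (-567) + (18) + (9) = -540; answer -540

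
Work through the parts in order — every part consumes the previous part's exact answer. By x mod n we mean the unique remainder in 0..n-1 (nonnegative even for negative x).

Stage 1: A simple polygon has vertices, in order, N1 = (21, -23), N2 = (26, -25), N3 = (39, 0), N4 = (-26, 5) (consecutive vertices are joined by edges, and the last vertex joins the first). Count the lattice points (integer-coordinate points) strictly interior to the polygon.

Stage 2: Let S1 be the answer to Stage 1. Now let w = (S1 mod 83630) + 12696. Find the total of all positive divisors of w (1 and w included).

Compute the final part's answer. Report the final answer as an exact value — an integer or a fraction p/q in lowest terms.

13824

Stage 1: cross terms: (21*-25 - 26*-23)=73, (26*0 - 39*-25)=975, (39*5 - -26*0)=195, (-26*-23 - 21*5)=493; twice the area = |1736| = 1736; area = 868; boundary points = 1 + 1 + 5 + 1 = 8; strictly interior points = area - boundary/2 + 1 = 865; answer 865
Stage 2: S1 = 865; w = 13561; 13561 = 71 * 191; sigma = (1 + 71) * (1 + 191) = 72 * 192 = 13824; answer 13824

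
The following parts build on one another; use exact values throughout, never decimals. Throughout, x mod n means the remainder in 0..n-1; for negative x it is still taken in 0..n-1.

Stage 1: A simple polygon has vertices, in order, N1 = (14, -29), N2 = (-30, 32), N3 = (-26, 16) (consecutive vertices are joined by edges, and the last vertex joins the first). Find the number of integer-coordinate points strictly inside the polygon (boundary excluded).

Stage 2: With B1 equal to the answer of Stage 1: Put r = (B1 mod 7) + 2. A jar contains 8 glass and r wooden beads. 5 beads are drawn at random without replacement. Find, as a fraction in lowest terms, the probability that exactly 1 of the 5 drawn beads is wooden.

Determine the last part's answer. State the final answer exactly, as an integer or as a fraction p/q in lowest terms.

Stage 1: cross terms: (14*32 - -30*-29)=-422, (-30*16 - -26*32)=352, (-26*-29 - 14*16)=530; twice the area = |460| = 460; area = 230; boundary points = 1 + 4 + 5 = 10; strictly interior points = area - boundary/2 + 1 = 226; answer 226
Stage 2: B1 = 226; r = 4; total draws C(12,5) = 792; favorable C(4,1)*C(8,4) = 280; P = 35/99; answer 35/99

35/99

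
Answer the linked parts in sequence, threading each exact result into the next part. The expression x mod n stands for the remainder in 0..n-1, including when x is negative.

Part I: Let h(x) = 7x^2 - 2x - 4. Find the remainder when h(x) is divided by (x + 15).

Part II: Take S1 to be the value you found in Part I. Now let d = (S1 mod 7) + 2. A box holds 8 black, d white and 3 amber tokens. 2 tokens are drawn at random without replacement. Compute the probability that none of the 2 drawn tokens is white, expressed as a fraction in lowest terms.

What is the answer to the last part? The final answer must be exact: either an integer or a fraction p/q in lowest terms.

Part I: remainder = value at the root: 7*(-15)^2 - 2*(-15)^1 - 4 = (1575) + (30) + (-4) = 1601; answer 1601
Part II: S1 = 1601; d = 7; total draws C(18,2) = 153; favorable C(11,2) = 55; P = 55/153; answer 55/153

55/153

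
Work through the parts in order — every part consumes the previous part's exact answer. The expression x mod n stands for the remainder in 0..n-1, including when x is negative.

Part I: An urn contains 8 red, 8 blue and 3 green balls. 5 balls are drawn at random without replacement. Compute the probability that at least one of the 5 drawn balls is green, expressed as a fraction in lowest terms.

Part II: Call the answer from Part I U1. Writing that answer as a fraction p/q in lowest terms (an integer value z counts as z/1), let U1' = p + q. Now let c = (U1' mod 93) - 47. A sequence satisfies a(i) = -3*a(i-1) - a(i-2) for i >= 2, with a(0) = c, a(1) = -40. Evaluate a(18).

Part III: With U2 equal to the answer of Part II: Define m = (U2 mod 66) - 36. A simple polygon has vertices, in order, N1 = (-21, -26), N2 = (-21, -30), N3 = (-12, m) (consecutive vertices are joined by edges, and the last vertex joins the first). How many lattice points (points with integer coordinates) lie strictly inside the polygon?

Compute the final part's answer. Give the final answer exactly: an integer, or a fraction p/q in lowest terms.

Part I: total draws C(19,5) = 11628; complement C(16,5) = 4368; favorable 11628 - 4368 = 7260; P = 605/969; answer 605/969
Part II: U1 = 605/969; threaded value p + q = 1574; c = 39; a(2) = -3*(-40) - 1*(39) = 81; iterating: a(2)=81, a(3)=-203, a(4)=528, a(5)=-1381, a(6)=3615, a(7)=-9464, a(8)=24777, a(9)=-64867, a(10)=169824, a(11)=-444605, a(12)=1163991, a(13)=-3047368, a(14)=7978113, a(15)=-20886971, a(16)=54682800, a(17)=-143161429, a(18)=374801487; answer 374801487
Part III: U2 = 374801487; m = -9; cross terms: (-21*-30 - -21*-26)=84, (-21*-9 - -12*-30)=-171, (-12*-26 - -21*-9)=123; twice the area = |36| = 36; area = 18; boundary points = 4 + 3 + 1 = 8; strictly interior points = area - boundary/2 + 1 = 15; answer 15

15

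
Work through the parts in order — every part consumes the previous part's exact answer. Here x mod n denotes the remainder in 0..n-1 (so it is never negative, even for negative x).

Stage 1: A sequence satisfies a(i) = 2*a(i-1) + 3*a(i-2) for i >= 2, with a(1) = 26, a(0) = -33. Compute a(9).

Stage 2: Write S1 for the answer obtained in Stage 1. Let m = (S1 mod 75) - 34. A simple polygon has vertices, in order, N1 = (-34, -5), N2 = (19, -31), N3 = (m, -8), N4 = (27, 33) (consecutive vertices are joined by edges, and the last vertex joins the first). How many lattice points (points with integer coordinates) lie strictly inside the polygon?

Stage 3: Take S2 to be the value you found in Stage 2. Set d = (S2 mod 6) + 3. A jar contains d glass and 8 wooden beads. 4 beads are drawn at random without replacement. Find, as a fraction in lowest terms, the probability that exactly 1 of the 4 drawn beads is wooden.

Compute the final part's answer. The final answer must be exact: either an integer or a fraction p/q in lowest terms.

160/1001

Stage 1: a(2) = 2*(26) + 3*(-33) = -47; iterating: a(2)=-47, a(3)=-16, a(4)=-173, a(5)=-394, a(6)=-1307, a(7)=-3796, a(8)=-11513, a(9)=-34414; answer -34414
Stage 2: S1 = -34414; m = -23; cross terms: (-34*-31 - 19*-5)=1149, (19*-8 - -23*-31)=-865, (-23*33 - 27*-8)=-543, (27*-5 - -34*33)=987; twice the area = |728| = 728; area = 364; boundary points = 1 + 1 + 1 + 1 = 4; strictly interior points = area - boundary/2 + 1 = 363; answer 363
Stage 3: S2 = 363; d = 6; total draws C(14,4) = 1001; favorable C(8,1)*C(6,3) = 160; P = 160/1001; answer 160/1001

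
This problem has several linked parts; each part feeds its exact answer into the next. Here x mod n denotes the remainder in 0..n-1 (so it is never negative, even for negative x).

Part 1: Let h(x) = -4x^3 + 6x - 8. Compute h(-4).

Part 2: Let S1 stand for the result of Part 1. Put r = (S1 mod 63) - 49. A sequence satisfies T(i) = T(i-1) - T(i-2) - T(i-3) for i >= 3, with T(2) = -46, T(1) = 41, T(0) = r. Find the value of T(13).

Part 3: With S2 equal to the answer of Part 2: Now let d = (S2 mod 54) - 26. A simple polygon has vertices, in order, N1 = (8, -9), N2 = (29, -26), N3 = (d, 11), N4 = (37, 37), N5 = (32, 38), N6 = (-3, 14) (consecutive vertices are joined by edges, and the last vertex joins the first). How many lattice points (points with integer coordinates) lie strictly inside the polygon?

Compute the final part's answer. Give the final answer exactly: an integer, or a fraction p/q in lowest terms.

Part 1: -4*(-4)^3 + 6*(-4)^1 - 8 = (256) + (-24) + (-8) = 224; answer 224
Part 2: S1 = 224; r = -14; T(3) = 1*(-46) - 1*(41) - 1*(-14) = -73; iterating: T(3)=-73, T(4)=-68, T(5)=51, T(6)=192, T(7)=209, T(8)=-34, T(9)=-435, T(10)=-610, T(11)=-141, T(12)=904, T(13)=1655; answer 1655
Part 3: S2 = 1655; d = 9; cross terms: (8*-26 - 29*-9)=53, (29*11 - 9*-26)=553, (9*37 - 37*11)=-74, (37*38 - 32*37)=222, (32*14 - -3*38)=562, (-3*-9 - 8*14)=-85; twice the area = |1231| = 1231; area = 1231/2; boundary points = 1 + 1 + 2 + 1 + 1 + 1 = 7; strictly interior points = area - boundary/2 + 1 = 613; answer 613

613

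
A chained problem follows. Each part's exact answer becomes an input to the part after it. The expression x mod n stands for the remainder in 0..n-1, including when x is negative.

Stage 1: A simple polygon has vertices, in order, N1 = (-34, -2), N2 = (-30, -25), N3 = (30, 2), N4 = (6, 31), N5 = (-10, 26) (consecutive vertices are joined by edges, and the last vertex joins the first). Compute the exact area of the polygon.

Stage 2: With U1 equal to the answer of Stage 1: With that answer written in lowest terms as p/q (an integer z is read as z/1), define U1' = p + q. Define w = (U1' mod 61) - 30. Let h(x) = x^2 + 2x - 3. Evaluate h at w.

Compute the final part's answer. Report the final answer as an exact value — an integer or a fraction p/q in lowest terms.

672

Stage 1: cross terms: (-34*-25 - -30*-2)=790, (-30*2 - 30*-25)=690, (30*31 - 6*2)=918, (6*26 - -10*31)=466, (-10*-2 - -34*26)=904; twice the area = |3768| = 3768; area = 1884; answer 1884
Stage 2: U1 = 1884; threaded value p + q = 1885; w = 25; 1*(25)^2 + 2*(25)^1 - 3 = (625) + (50) + (-3) = 672; answer 672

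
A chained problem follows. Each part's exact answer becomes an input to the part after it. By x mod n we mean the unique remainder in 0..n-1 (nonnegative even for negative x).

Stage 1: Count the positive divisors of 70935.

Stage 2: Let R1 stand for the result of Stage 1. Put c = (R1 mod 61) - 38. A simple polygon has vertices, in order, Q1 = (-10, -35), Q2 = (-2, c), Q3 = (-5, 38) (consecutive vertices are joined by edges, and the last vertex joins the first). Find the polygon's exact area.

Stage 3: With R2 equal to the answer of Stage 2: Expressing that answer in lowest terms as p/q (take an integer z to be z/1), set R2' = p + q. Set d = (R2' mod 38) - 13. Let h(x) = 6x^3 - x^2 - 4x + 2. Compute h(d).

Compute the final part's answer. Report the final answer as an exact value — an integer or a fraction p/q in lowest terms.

Stage 1: 70935 = 3 * 5 * 4729; number of divisors = (1+1) * (1+1) * (1+1) = 8; answer 8
Stage 2: R1 = 8; c = -30; cross terms: (-10*-30 - -2*-35)=230, (-2*38 - -5*-30)=-226, (-5*-35 - -10*38)=555; twice the area = |559| = 559; area = 559/2; answer 559/2
Stage 3: R2 = 559/2; threaded value p + q = 561; d = 16; 6*(16)^3 - 1*(16)^2 - 4*(16)^1 + 2 = (24576) + (-256) + (-64) + (2) = 24258; answer 24258

24258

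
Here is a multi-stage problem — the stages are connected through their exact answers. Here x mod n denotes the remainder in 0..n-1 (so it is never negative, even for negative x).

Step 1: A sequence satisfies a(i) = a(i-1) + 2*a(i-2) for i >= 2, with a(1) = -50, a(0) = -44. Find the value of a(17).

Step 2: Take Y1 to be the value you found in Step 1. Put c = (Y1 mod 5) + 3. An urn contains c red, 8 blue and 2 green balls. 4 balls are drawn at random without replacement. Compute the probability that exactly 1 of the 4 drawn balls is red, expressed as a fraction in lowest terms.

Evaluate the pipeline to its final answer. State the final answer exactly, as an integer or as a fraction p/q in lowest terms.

72/143

Step 1: a(2) = 1*(-50) + 2*(-44) = -138; iterating: a(2)=-138, a(3)=-238, a(4)=-514, a(5)=-990, a(6)=-2018, a(7)=-3998, a(8)=-8034, a(9)=-16030, a(10)=-32098, a(11)=-64158, a(12)=-128354, a(13)=-256670, a(14)=-513378, a(15)=-1026718, a(16)=-2053474, a(17)=-4106910; answer -4106910
Step 2: Y1 = -4106910; c = 3; total draws C(13,4) = 715; favorable C(3,1)*C(10,3) = 360; P = 72/143; answer 72/143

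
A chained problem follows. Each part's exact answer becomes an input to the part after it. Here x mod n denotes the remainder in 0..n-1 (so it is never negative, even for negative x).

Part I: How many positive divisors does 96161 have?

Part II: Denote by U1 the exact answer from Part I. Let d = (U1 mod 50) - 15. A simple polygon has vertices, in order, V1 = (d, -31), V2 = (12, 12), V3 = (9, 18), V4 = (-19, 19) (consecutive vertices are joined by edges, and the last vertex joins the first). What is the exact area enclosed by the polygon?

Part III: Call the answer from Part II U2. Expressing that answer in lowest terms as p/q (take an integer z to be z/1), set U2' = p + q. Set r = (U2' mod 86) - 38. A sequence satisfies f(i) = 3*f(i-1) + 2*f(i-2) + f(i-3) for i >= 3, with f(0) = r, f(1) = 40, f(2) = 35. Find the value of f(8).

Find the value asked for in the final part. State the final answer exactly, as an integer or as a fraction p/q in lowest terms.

101510

Part I: 96161 = 13^2 * 569; number of divisors = (2+1) * (1+1) = 6; answer 6
Part II: U1 = 6; d = -9; cross terms: (-9*12 - 12*-31)=264, (12*18 - 9*12)=108, (9*19 - -19*18)=513, (-19*-31 - -9*19)=760; twice the area = |1645| = 1645; area = 1645/2; answer 1645/2
Part III: U2 = 1645/2; threaded value p + q = 1647; r = -25; f(3) = 3*(35) + 2*(40) + 1*(-25) = 160; iterating: f(3)=160, f(4)=590, f(5)=2125, f(6)=7715, f(7)=27985, f(8)=101510; answer 101510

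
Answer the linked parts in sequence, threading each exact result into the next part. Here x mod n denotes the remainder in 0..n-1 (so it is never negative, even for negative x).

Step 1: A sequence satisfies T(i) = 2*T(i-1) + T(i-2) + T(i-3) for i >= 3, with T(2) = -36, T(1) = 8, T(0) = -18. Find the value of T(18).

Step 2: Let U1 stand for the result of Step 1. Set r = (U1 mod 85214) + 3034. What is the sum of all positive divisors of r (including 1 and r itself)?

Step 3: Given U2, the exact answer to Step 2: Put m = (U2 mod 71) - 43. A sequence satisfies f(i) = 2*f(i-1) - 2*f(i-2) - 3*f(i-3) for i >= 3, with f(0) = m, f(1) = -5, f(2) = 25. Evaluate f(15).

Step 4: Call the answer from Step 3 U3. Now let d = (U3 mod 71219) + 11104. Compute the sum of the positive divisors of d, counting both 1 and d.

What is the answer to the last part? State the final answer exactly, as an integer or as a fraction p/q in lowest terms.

22008

Step 1: T(3) = 2*(-36) + 1*(8) + 1*(-18) = -82; iterating: T(3)=-82, T(4)=-192, T(5)=-502, T(6)=-1278, T(7)=-3250, T(8)=-8280, T(9)=-21088, T(10)=-53706, T(11)=-136780, T(12)=-348354, T(13)=-887194, T(14)=-2259522, T(15)=-5754592, T(16)=-14655900, T(17)=-37325914, T(18)=-95062320; answer -95062320
Step 2: U1 = -95062320; r = 39538; 39538 = 2 * 53 * 373; sigma = (1 + 2) * (1 + 53) * (1 + 373) = 3 * 54 * 374 = 60588; answer 60588
Step 3: U2 = 60588; m = -18; f(3) = 2*(25) - 2*(-5) - 3*(-18) = 114; iterating: f(3)=114, f(4)=193, f(5)=83, f(6)=-562, f(7)=-1869, f(8)=-2863, f(9)=-302, f(10)=10729, f(11)=30651, f(12)=40750, f(13)=-11989, f(14)=-197431, f(15)=-493134; answer -493134
Step 4: U3 = -493134; d = 16503; 16503 = 3 * 5501; sigma = (1 + 3) * (1 + 5501) = 4 * 5502 = 22008; answer 22008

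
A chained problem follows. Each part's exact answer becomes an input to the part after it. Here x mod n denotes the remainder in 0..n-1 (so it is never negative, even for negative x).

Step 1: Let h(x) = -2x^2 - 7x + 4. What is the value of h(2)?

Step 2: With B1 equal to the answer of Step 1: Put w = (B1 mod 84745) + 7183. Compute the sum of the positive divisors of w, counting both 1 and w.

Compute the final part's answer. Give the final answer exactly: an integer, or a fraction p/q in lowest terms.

205632

Step 1: -2*(2)^2 - 7*(2)^1 + 4 = (-8) + (-14) + (4) = -18; answer -18
Step 2: B1 = -18; w = 91910; 91910 = 2 * 5 * 7 * 13 * 101; sigma = (1 + 2) * (1 + 5) * (1 + 7) * (1 + 13) * (1 + 101) = 3 * 6 * 8 * 14 * 102 = 205632; answer 205632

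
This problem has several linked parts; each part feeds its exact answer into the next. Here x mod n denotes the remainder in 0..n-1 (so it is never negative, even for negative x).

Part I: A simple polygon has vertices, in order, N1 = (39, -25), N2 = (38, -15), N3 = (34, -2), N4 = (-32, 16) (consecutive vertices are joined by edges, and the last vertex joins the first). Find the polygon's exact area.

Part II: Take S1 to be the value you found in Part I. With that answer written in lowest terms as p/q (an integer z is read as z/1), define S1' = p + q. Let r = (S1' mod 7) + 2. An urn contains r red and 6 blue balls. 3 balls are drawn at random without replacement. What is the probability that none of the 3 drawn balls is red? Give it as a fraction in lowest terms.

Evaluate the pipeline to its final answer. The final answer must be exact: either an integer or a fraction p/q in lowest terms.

5/21

Part I: cross terms: (39*-15 - 38*-25)=365, (38*-2 - 34*-15)=434, (34*16 - -32*-2)=480, (-32*-25 - 39*16)=176; twice the area = |1455| = 1455; area = 1455/2; answer 1455/2
Part II: S1 = 1455/2; threaded value p + q = 1457; r = 3; total draws C(9,3) = 84; favorable C(6,3) = 20; P = 5/21; answer 5/21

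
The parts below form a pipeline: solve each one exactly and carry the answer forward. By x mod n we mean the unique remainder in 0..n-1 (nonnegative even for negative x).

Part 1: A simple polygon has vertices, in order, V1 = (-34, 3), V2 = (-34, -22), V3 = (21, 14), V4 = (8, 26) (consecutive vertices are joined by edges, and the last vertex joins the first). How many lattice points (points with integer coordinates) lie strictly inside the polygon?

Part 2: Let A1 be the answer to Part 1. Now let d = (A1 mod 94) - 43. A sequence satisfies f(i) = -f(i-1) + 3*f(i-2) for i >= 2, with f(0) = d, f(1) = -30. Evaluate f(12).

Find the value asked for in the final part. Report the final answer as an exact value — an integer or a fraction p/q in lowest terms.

176751

Part 1: cross terms: (-34*-22 - -34*3)=850, (-34*14 - 21*-22)=-14, (21*26 - 8*14)=434, (8*3 - -34*26)=908; twice the area = |2178| = 2178; area = 1089; boundary points = 25 + 1 + 1 + 1 = 28; strictly interior points = area - boundary/2 + 1 = 1076; answer 1076
Part 2: A1 = 1076; d = -1; f(2) = -1*(-30) + 3*(-1) = 27; iterating: f(2)=27, f(3)=-117, f(4)=198, f(5)=-549, f(6)=1143, f(7)=-2790, f(8)=6219, f(9)=-14589, f(10)=33246, f(11)=-77013, f(12)=176751; answer 176751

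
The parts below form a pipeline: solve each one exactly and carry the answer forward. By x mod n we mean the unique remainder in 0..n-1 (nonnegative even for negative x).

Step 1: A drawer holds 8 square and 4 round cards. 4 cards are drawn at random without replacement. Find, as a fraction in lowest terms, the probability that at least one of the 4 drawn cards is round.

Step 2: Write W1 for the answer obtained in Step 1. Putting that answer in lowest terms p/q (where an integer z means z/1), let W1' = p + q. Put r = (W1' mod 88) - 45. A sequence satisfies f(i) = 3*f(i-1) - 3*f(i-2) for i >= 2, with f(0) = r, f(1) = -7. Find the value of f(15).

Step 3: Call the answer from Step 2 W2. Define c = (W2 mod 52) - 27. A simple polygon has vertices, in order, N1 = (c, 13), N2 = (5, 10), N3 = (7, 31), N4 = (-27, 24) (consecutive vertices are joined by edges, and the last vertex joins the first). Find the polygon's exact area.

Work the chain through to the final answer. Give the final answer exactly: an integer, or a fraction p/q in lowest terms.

Step 1: total draws C(12,4) = 495; complement C(8,4) = 70; favorable 495 - 70 = 425; P = 85/99; answer 85/99
Step 2: W1 = 85/99; threaded value p + q = 184; r = -37; f(2) = 3*(-7) - 3*(-37) = 90; iterating: f(2)=90, f(3)=291, f(4)=603, f(5)=936, f(6)=999, f(7)=189, f(8)=-2430, f(9)=-7857, f(10)=-16281, f(11)=-25272, f(12)=-26973, f(13)=-5103, f(14)=65610, f(15)=212139; answer 212139
Step 3: W2 = 212139; c = 4; cross terms: (4*10 - 5*13)=-25, (5*31 - 7*10)=85, (7*24 - -27*31)=1005, (-27*13 - 4*24)=-447; twice the area = |618| = 618; area = 309; answer 309

309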